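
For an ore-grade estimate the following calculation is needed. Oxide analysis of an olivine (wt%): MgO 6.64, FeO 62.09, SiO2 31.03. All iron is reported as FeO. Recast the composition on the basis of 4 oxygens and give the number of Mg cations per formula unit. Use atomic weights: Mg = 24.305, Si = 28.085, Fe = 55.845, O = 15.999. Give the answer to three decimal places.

0.320 Mg apfu

6.64 wt% MgO ÷ 40.304 g/mol = 0.16475 mol, giving 0.16475 Mg and 0.16475 O.
62.09 wt% FeO ÷ 71.844 g/mol = 0.86423 mol, giving 0.86423 Fe and 0.86423 O.
31.03 wt% SiO2 ÷ 60.083 g/mol = 0.51645 mol, giving 0.51645 Si and 1.03290 O.
Oxygen sums to 2.06188; scaling by 4/2.06188 = 1.93998 puts the formula on 4 O.
Mg: 0.16475 × 1.93998 = 0.320 atoms per formula unit.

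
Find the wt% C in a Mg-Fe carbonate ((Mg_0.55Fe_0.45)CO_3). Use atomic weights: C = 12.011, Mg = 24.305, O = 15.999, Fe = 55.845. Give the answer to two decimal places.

Formula mass = 0.55×24.305 + 0.45×55.845 + 1×12.011 + 3×15.999 = 98.506 g/mol, of which 12.011 g is C.
So C makes up 12.011/98.506 = 0.1219 of the mass, i.e. 12.19%.

12.19 weight percent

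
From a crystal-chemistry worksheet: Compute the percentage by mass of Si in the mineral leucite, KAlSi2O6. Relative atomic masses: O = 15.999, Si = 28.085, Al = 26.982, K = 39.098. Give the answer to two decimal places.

25.74 weight percent

M(KAlSi2O6) = 218.244 g/mol.
Si contributes 2 × 28.085 = 56.170 g per mole.
56.170/218.244 = 0.2574 → 25.74%.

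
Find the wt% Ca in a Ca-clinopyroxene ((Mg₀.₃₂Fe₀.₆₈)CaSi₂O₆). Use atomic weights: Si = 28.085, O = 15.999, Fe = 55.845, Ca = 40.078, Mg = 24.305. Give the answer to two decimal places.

16.84 wt%

Formula mass = 0.32*24.305 + 0.68*55.845 + 1*40.078 + 2*28.085 + 6*15.999 = 237.994 g/mol, of which 40.078 g is Ca.
So Ca makes up 40.078/237.994 = 0.1684 of the mass, i.e. 16.84%.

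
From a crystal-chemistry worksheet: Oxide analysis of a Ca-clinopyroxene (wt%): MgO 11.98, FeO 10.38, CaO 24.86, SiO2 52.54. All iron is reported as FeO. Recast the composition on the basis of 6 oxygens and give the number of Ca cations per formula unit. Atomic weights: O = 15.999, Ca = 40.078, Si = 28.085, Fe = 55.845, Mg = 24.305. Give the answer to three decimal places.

1.010 Ca apfu

11.98 wt% MgO ÷ 40.304 g/mol = 0.29724 mol, giving 0.29724 Mg and 0.29724 O.
10.38 wt% FeO ÷ 71.844 g/mol = 0.14448 mol, giving 0.14448 Fe and 0.14448 O.
24.86 wt% CaO ÷ 56.077 g/mol = 0.44332 mol, giving 0.44332 Ca and 0.44332 O.
52.54 wt% SiO2 ÷ 60.083 g/mol = 0.87446 mol, giving 0.87446 Si and 1.74892 O.
Oxygen sums to 2.63396; scaling by 6/2.63396 = 2.27794 puts the formula on 6 O.
Ca: 0.44332 × 2.27794 = 1.010 atoms per formula unit.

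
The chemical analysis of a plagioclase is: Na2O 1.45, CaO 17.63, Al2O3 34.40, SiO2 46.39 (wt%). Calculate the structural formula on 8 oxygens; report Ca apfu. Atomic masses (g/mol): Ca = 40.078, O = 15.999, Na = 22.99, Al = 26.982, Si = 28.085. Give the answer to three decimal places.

0.869 Ca apfu

Na2O (M=61.979): mol = 0.02340; Na = 0.04680, O = 0.02340.
CaO (M=56.077): mol = 0.31439; Ca = 0.31439, O = 0.31439.
Al2O3 (M=101.961): mol = 0.33738; Al = 0.67476, O = 1.01214.
SiO2 (M=60.083): mol = 0.77210; Si = 0.77210, O = 1.54420.
ΣO = 2.89413; factor = 8/ΣO = 2.76422.
Ca apfu = 0.31439 × 2.76422 = 0.869.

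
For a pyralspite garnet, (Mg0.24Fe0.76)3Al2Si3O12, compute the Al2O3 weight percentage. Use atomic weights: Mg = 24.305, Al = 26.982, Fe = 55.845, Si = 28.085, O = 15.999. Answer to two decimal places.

21.46 wt%

M((Mg0.24Fe0.76)3Al2Si3O12) = 475.033 g/mol; M(Al2O3) = 101.961 g/mol.
Moles Al2O3 per formula unit = 2 Al ÷ 2 = 1.0000.
Al2O3 fraction = (1.0000 × 101.961) / 475.033 = 101.961/475.033 = 0.2146.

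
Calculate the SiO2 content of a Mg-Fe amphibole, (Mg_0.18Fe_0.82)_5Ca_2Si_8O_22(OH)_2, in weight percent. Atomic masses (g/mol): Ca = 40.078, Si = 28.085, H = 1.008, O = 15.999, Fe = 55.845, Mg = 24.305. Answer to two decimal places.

51.04 wt%

M((Mg_0.18Fe_0.82)_5Ca_2Si_8O_22(OH)_2) = 941.667 g/mol; M(SiO2) = 60.083 g/mol.
Moles SiO2 per formula unit = 8 Si ÷ 1 = 8.0000.
SiO2 fraction = (8.0000 × 60.083) / 941.667 = 480.664/941.667 = 0.5104.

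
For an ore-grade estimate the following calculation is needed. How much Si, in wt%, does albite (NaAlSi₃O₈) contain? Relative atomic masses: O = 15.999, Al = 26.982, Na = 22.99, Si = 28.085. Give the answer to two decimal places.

32.13 wt%

M(NaAlSi₃O₈) = 262.219 g/mol.
Si contributes 3 × 28.085 = 84.255 g per mole.
84.255/262.219 = 0.3213 → 32.13%.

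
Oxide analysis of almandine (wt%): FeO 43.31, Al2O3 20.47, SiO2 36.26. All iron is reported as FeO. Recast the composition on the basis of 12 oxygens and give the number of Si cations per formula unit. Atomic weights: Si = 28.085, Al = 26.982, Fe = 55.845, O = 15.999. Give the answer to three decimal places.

3.002 Si apfu

FeO: 43.31/71.844 = 0.60283 mol → 0.60283 mol Fe, 0.60283 mol O.
Al2O3: 20.47/101.961 = 0.20076 mol → 0.40152 mol Al, 0.60228 mol O.
SiO2: 36.26/60.083 = 0.60350 mol → 0.60350 mol Si, 1.20700 mol O.
Total oxygen = 2.41211 mol. Normalization factor = 12/2.41211 = 4.97490.
Si per 12 O = 0.60350 × 4.97490 = 3.002.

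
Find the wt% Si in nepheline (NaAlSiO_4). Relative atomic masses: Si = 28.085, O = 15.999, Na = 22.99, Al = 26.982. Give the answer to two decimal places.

19.77 wt%

Formula mass = 1·22.99 + 1·26.982 + 1·28.085 + 4·15.999 = 142.053 g/mol, of which 28.085 g is Si.
So Si makes up 28.085/142.053 = 0.1977 of the mass, i.e. 19.77%.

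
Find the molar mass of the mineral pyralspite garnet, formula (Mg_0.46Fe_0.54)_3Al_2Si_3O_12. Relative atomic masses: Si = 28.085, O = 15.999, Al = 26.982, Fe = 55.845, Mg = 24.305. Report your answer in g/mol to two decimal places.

M = 1.38×24.305 + 1.62×55.845 + 2×26.982 + 3×28.085 + 12×15.999

454.22 g/mol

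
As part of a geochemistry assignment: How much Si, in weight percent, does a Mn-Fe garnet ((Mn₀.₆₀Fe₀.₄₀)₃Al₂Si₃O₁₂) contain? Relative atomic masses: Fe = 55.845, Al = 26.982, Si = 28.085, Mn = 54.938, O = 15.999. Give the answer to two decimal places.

16.98 weight percent

M((Mn₀.₆₀Fe₀.₄₀)₃Al₂Si₃O₁₂) = 496.109 g/mol.
Si contributes 3 × 28.085 = 84.255 g per mole.
84.255/496.109 = 0.1698 → 16.98%.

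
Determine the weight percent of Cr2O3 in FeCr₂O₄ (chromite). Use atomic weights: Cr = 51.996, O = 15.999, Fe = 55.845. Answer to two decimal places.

67.90 wt%

Molar mass of FeCr₂O₄ = 1·55.845 + 2·51.996 + 4·15.999 = 223.833 g/mol.
Each formula unit contains 2 Cr, equivalent to 2/2 = 1.0000 mol Cr2O3.
M(Cr2O3) = 2×51.996 + 3×15.999 = 151.989 g/mol.
Mass of Cr2O3 per formula unit = 1.0000 × 151.989 = 151.989 g.
Cr2O3 wt% = 151.989 / 223.833 × 100 = 67.90%.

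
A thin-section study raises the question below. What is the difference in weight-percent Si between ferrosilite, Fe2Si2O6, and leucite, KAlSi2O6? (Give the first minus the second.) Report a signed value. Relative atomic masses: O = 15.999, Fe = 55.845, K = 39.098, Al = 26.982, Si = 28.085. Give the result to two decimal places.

-4.45 percentage points

M(Fe2Si2O6) = 263.854 g/mol, so wt% Si = 56.170/263.854 × 100 = 21.29%.
M(KAlSi2O6) = 218.244 g/mol, so wt% Si = 56.170/218.244 × 100 = 25.74%.
21.29 − 25.74 = -4.45 pp.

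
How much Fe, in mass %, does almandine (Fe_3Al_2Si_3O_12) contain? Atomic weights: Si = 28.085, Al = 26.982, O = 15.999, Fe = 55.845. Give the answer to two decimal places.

Formula mass = 3*55.845 + 2*26.982 + 3*28.085 + 12*15.999 = 497.742 g/mol, of which 167.535 g is Fe.
So Fe makes up 167.535/497.742 = 0.3366 of the mass, i.e. 33.66%.

33.66 mass %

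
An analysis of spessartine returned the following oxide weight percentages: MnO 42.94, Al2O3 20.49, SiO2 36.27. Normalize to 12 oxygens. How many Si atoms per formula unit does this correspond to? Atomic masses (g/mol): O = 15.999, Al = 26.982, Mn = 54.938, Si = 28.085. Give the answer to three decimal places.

2.999 Si apfu

42.94 wt% MnO ÷ 70.937 g/mol = 0.60533 mol, giving 0.60533 Mn and 0.60533 O.
20.49 wt% Al2O3 ÷ 101.961 g/mol = 0.20096 mol, giving 0.40192 Al and 0.60288 O.
36.27 wt% SiO2 ÷ 60.083 g/mol = 0.60366 mol, giving 0.60366 Si and 1.20732 O.
Oxygen sums to 2.41553; scaling by 12/2.41553 = 4.96785 puts the formula on 12 O.
Si: 0.60366 × 4.96785 = 2.999 atoms per formula unit.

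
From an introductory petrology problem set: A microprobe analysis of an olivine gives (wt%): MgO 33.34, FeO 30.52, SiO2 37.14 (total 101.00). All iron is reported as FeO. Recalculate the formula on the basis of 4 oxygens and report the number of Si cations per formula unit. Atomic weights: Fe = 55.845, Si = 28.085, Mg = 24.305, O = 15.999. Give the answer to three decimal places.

0.994 Si apfu

MgO: 33.34/40.304 = 0.82721 mol → 0.82721 mol Mg, 0.82721 mol O.
FeO: 30.52/71.844 = 0.42481 mol → 0.42481 mol Fe, 0.42481 mol O.
SiO2: 37.14/60.083 = 0.61814 mol → 0.61814 mol Si, 1.23628 mol O.
Total oxygen = 2.48830 mol. Normalization factor = 4/2.48830 = 1.60752.
Si per 4 O = 0.61814 × 1.60752 = 0.994.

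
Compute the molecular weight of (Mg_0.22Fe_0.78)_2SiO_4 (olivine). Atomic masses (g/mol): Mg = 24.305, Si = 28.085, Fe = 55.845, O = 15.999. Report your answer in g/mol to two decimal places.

The formula mass is the sum 0.44(24.305) + 1.56(55.845) + 1(28.085) + 4(15.999).

189.89 g/mol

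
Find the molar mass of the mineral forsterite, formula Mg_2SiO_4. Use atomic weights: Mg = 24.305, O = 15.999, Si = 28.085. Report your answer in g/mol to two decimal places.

The formula mass is the sum 2(24.305) + 1(28.085) + 4(15.999).

140.69 g/mol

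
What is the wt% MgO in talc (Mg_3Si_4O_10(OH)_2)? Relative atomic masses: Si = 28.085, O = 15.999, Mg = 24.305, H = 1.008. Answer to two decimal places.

M(Mg_3Si_4O_10(OH)_2) = 379.259 g/mol; M(MgO) = 40.304 g/mol.
Moles MgO per formula unit = 3 Mg ÷ 1 = 3.0000.
MgO fraction = (3.0000 × 40.304) / 379.259 = 120.912/379.259 = 0.3188.

31.88 wt%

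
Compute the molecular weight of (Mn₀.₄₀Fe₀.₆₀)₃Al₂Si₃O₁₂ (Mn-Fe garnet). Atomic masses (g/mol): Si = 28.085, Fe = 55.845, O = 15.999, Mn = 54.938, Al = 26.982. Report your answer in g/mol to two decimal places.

The formula mass is the sum 1.20*54.938 + 1.80*55.845 + 2*26.982 + 3*28.085 + 12*15.999.

496.65 g/mol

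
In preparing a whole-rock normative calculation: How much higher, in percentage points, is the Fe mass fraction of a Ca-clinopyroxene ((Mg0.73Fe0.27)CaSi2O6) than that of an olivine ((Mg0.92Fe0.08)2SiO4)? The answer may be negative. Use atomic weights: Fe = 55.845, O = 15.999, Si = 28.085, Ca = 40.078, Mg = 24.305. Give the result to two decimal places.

Fe in (Mg0.73Fe0.27)CaSi2O6: molar mass 225.063 g/mol; 0.27×55.845 = 15.078 g → 6.70 wt%.
Fe in (Mg0.92Fe0.08)2SiO4: molar mass 145.737 g/mol; 0.16×55.845 = 8.935 g → 6.13 wt%.
Difference = 6.70 − 6.13 = 0.57 percentage points.

0.57 percentage points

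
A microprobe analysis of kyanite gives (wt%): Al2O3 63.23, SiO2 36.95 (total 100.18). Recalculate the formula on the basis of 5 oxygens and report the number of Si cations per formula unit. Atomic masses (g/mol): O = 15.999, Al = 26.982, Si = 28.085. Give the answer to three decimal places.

Al2O3: 63.23/101.961 = 0.62014 mol → 1.24028 mol Al, 1.86042 mol O.
SiO2: 36.95/60.083 = 0.61498 mol → 0.61498 mol Si, 1.22996 mol O.
Total oxygen = 3.09038 mol. Normalization factor = 5/3.09038 = 1.61792.
Si per 5 O = 0.61498 × 1.61792 = 0.995.

0.995 Si apfu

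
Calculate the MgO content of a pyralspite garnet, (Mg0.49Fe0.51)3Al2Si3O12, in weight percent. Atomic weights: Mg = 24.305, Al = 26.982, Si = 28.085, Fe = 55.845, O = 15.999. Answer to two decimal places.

13.13 wt%

Formula mass = 451.378 g/mol.
1.47 Mg → 1.4700 mol MgO per formula unit; M(MgO) = 40.304, so MgO mass = 59.247 g.
59.247/451.378 × 100 = 13.13 wt%.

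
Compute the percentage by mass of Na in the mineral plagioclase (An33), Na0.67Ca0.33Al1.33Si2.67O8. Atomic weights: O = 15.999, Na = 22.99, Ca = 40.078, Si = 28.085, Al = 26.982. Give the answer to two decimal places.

5.76 mass %

Molar mass of Na0.67Ca0.33Al1.33Si2.67O8: 0.67·22.99 + 0.33·40.078 + 1.33·26.982 + 2.67·28.085 + 8·15.999 = 267.494 g/mol.
Mass of Na per formula unit: 0.67 × 22.99 = 15.403 g.
Weight fraction Na = 15.403 / 267.494 = 0.0576.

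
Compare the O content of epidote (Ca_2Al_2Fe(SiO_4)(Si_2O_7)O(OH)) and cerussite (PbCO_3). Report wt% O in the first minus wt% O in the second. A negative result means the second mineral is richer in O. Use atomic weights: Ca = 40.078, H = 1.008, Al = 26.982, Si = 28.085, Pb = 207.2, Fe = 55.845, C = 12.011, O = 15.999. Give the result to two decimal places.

M(Ca_2Al_2Fe(SiO_4)(Si_2O_7)O(OH)) = 483.215 g/mol, so wt% O = 207.987/483.215 × 100 = 43.04%.
M(PbCO_3) = 267.208 g/mol, so wt% O = 47.997/267.208 × 100 = 17.96%.
43.04 − 17.96 = 25.08 pp.

25.08 percentage points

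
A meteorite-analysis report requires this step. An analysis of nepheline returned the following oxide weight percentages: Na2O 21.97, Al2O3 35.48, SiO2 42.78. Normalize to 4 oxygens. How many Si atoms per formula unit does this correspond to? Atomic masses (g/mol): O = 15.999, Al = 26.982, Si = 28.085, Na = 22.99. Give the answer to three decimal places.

1.009 Si apfu

21.97 wt% Na2O ÷ 61.979 g/mol = 0.35447 mol, giving 0.70894 Na and 0.35447 O.
35.48 wt% Al2O3 ÷ 101.961 g/mol = 0.34798 mol, giving 0.69596 Al and 1.04394 O.
42.78 wt% SiO2 ÷ 60.083 g/mol = 0.71202 mol, giving 0.71202 Si and 1.42404 O.
Oxygen sums to 2.82245; scaling by 4/2.82245 = 1.41721 puts the formula on 4 O.
Si: 0.71202 × 1.41721 = 1.009 atoms per formula unit.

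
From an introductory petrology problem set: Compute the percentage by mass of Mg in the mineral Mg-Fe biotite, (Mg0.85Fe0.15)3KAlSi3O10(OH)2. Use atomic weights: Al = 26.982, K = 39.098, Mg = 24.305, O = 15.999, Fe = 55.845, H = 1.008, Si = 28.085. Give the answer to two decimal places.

14.37 mass %

M((Mg0.85Fe0.15)3KAlSi3O10(OH)2) = 431.447 g/mol.
Mg contributes 2.55 × 24.305 = 61.978 g per mole.
61.978/431.447 = 0.1437 → 14.37%.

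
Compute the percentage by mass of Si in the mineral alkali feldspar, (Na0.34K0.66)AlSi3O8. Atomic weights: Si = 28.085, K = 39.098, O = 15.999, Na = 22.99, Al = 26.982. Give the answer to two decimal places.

Molar mass of (Na0.34K0.66)AlSi3O8: 0.34*22.99 + 0.66*39.098 + 1*26.982 + 3*28.085 + 8*15.999 = 272.850 g/mol.
Mass of Si per formula unit: 3 × 28.085 = 84.255 g.
Weight fraction Si = 84.255 / 272.850 = 0.3088.

30.88 weight percent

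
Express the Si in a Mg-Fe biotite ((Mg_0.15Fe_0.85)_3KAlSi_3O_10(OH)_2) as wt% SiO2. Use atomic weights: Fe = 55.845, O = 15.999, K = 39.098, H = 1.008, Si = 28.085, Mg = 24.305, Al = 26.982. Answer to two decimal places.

Formula mass = 497.681 g/mol.
3 Si → 3.0000 mol SiO2 per formula unit; M(SiO2) = 60.083, so SiO2 mass = 180.249 g.
180.249/497.681 × 100 = 36.22 wt%.

36.22 wt%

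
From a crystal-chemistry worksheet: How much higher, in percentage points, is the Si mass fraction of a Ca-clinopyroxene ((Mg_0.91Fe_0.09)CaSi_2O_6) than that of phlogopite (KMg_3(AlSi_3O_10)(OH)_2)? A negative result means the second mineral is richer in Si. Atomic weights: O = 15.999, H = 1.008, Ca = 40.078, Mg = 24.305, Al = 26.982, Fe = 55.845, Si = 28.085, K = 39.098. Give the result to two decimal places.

M((Mg_0.91Fe_0.09)CaSi_2O_6) = 219.386 g/mol, so wt% Si = 56.170/219.386 × 100 = 25.60%.
M(KMg_3(AlSi_3O_10)(OH)_2) = 417.254 g/mol, so wt% Si = 84.255/417.254 × 100 = 20.19%.
25.60 − 20.19 = 5.41 pp.

5.41 percentage points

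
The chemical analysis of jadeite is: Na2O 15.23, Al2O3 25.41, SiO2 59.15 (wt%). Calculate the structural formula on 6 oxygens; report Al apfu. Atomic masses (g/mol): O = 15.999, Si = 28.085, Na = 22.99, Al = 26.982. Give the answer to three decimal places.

Na2O (M=61.979): mol = 0.24573; Na = 0.49146, O = 0.24573.
Al2O3 (M=101.961): mol = 0.24921; Al = 0.49842, O = 0.74763.
SiO2 (M=60.083): mol = 0.98447; Si = 0.98447, O = 1.96894.
ΣO = 2.96230; factor = 6/ΣO = 2.02545.
Al apfu = 0.49842 × 2.02545 = 1.010.

1.010 Al apfu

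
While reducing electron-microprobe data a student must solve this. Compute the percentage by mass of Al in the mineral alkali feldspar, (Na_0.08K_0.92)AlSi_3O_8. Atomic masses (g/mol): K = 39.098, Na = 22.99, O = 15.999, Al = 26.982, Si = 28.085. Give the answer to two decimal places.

9.74 mass %

Formula mass = 0.08×22.99 + 0.92×39.098 + 1×26.982 + 3×28.085 + 8×15.999 = 277.038 g/mol, of which 26.982 g is Al.
So Al makes up 26.982/277.038 = 0.0974 of the mass, i.e. 9.74%.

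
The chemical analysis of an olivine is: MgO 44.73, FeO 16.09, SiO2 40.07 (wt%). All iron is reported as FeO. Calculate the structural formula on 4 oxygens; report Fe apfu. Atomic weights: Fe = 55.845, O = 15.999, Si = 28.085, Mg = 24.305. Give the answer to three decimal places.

MgO (M=40.304): mol = 1.10982; Mg = 1.10982, O = 1.10982.
FeO (M=71.844): mol = 0.22396; Fe = 0.22396, O = 0.22396.
SiO2 (M=60.083): mol = 0.66691; Si = 0.66691, O = 1.33382.
ΣO = 2.66760; factor = 4/ΣO = 1.49948.
Fe apfu = 0.22396 × 1.49948 = 0.336.

0.336 Fe apfu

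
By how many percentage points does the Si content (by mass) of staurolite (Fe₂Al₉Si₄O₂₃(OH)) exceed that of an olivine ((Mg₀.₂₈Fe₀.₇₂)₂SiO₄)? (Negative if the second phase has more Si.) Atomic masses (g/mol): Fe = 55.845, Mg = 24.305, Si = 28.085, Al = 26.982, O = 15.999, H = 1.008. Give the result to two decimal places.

M(Fe₂Al₉Si₄O₂₃(OH)) = 851.852 g/mol, so wt% Si = 112.340/851.852 × 100 = 13.19%.
M((Mg₀.₂₈Fe₀.₇₂)₂SiO₄) = 186.109 g/mol, so wt% Si = 28.085/186.109 × 100 = 15.09%.
13.19 − 15.09 = -1.90 pp.

-1.90 percentage points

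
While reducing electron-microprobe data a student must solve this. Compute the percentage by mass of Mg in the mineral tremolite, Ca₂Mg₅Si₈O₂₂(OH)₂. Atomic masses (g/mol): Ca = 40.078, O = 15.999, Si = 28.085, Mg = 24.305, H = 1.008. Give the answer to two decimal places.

Molar mass of Ca₂Mg₅Si₈O₂₂(OH)₂: 2*40.078 + 5*24.305 + 8*28.085 + 24*15.999 + 2*1.008 = 812.353 g/mol.
Mass of Mg per formula unit: 5 × 24.305 = 121.525 g.
Weight fraction Mg = 121.525 / 812.353 = 0.1496.

14.96 wt%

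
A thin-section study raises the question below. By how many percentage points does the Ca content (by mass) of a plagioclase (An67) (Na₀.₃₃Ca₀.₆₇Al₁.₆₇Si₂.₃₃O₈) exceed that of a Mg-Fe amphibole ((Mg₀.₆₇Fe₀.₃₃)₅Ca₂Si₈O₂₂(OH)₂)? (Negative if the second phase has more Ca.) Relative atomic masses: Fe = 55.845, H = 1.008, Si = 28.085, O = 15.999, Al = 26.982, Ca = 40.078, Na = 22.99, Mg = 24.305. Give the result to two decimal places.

0.57 percentage points

M(Na₀.₃₃Ca₀.₆₇Al₁.₆₇Si₂.₃₃O₈) = 272.929 g/mol, so wt% Ca = 26.852/272.929 × 100 = 9.84%.
M((Mg₀.₆₇Fe₀.₃₃)₅Ca₂Si₈O₂₂(OH)₂) = 864.394 g/mol, so wt% Ca = 80.156/864.394 × 100 = 9.27%.
9.84 − 9.27 = 0.57 pp.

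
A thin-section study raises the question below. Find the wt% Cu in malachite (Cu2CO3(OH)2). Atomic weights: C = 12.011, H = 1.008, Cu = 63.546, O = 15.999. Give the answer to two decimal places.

57.48 mass %

Molar mass of Cu2CO3(OH)2: 2×63.546 + 1×12.011 + 5×15.999 + 2×1.008 = 221.114 g/mol.
Mass of Cu per formula unit: 2 × 63.546 = 127.092 g.
Weight fraction Cu = 127.092 / 221.114 = 0.5748.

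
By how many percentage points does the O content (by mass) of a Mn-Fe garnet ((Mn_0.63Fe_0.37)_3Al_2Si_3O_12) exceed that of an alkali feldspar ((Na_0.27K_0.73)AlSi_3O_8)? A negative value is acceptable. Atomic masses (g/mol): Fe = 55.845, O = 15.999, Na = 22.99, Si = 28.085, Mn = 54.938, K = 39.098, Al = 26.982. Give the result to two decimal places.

-8.01 percentage points

O in (Mn_0.63Fe_0.37)_3Al_2Si_3O_12: molar mass 496.028 g/mol; 12×15.999 = 191.988 g → 38.71 wt%.
O in (Na_0.27K_0.73)AlSi_3O_8: molar mass 273.978 g/mol; 8×15.999 = 127.992 g → 46.72 wt%.
Difference = 38.71 − 46.72 = -8.01 percentage points.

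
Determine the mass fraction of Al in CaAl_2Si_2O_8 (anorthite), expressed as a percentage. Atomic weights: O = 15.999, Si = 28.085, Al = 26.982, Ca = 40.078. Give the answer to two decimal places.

M(CaAl_2Si_2O_8) = 278.204 g/mol.
Al contributes 2 × 26.982 = 53.964 g per mole.
53.964/278.204 = 0.1940 → 19.40%.

19.40 mass %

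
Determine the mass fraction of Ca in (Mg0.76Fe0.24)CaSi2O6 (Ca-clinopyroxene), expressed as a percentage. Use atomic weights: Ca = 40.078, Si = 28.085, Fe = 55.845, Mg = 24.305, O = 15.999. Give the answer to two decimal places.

M((Mg0.76Fe0.24)CaSi2O6) = 224.117 g/mol.
Ca contributes 1 × 40.078 = 40.078 g per mole.
40.078/224.117 = 0.1788 → 17.88%.

17.88 mass %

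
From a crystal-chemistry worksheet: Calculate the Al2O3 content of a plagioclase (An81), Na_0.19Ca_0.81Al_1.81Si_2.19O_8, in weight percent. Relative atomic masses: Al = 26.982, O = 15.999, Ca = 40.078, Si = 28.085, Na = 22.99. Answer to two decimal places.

33.53 wt%

Formula mass = 275.167 g/mol.
1.81 Al → 0.9050 mol Al2O3 per formula unit; M(Al2O3) = 101.961, so Al2O3 mass = 92.275 g.
92.275/275.167 × 100 = 33.53 wt%.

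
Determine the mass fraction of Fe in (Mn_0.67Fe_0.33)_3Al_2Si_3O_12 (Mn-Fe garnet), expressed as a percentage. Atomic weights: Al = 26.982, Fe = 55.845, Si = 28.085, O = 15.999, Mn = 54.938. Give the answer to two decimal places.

11.15 wt%

M((Mn_0.67Fe_0.33)_3Al_2Si_3O_12) = 495.919 g/mol.
Fe contributes 0.99 × 55.845 = 55.287 g per mole.
55.287/495.919 = 0.1115 → 11.15%.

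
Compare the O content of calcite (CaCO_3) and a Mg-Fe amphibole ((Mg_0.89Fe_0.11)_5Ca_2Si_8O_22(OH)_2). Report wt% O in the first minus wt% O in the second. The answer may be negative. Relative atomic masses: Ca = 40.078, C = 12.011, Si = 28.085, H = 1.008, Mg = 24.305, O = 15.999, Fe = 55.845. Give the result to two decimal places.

M(CaCO_3) = 100.086 g/mol, so wt% O = 47.997/100.086 × 100 = 47.96%.
M((Mg_0.89Fe_0.11)_5Ca_2Si_8O_22(OH)_2) = 829.700 g/mol, so wt% O = 383.976/829.700 × 100 = 46.28%.
47.96 − 46.28 = 1.68 pp.

1.68 percentage points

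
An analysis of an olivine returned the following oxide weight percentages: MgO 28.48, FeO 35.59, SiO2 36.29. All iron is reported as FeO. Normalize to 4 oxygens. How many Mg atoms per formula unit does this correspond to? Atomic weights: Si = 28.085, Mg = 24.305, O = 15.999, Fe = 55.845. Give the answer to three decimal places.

1.173 Mg apfu

MgO: 28.48/40.304 = 0.70663 mol → 0.70663 mol Mg, 0.70663 mol O.
FeO: 35.59/71.844 = 0.49538 mol → 0.49538 mol Fe, 0.49538 mol O.
SiO2: 36.29/60.083 = 0.60400 mol → 0.60400 mol Si, 1.20800 mol O.
Total oxygen = 2.41001 mol. Normalization factor = 4/2.41001 = 1.65974.
Mg per 4 O = 0.70663 × 1.65974 = 1.173.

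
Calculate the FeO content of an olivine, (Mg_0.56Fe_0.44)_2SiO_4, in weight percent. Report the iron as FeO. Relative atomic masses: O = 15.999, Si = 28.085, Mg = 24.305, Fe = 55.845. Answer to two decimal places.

37.53 wt%

Molar mass of (Mg_0.56Fe_0.44)_2SiO_4 = 1.12*24.305 + 0.88*55.845 + 1*28.085 + 4*15.999 = 168.446 g/mol.
Each formula unit contains 0.88 Fe, equivalent to 0.88/1 = 0.8800 mol FeO.
M(FeO) = 1×55.845 + 1×15.999 = 71.844 g/mol.
Mass of FeO per formula unit = 0.8800 × 71.844 = 63.223 g.
FeO wt% = 63.223 / 168.446 × 100 = 37.53%.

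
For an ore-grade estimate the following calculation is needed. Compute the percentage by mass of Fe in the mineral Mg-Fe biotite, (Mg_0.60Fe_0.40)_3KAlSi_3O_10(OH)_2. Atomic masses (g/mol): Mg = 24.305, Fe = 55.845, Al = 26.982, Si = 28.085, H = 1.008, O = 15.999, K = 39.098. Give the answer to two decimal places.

Molar mass of (Mg_0.60Fe_0.40)_3KAlSi_3O_10(OH)_2: 1.80*24.305 + 1.20*55.845 + 1*39.098 + 1*26.982 + 3*28.085 + 12*15.999 + 2*1.008 = 455.102 g/mol.
Mass of Fe per formula unit: 1.20 × 55.845 = 67.014 g.
Weight fraction Fe = 67.014 / 455.102 = 0.1473.

14.73 wt%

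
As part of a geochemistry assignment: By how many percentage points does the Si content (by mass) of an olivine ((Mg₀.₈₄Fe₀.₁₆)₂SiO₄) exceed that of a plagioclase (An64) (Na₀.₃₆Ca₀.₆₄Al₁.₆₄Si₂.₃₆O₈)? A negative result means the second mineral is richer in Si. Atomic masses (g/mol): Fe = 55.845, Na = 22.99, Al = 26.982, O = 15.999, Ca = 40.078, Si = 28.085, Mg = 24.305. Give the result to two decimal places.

-5.70 percentage points

Si in (Mg₀.₈₄Fe₀.₁₆)₂SiO₄: molar mass 150.784 g/mol; 1×28.085 = 28.085 g → 18.63 wt%.
Si in Na₀.₃₆Ca₀.₆₄Al₁.₆₄Si₂.₃₆O₈: molar mass 272.449 g/mol; 2.36×28.085 = 66.281 g → 24.33 wt%.
Difference = 18.63 − 24.33 = -5.70 percentage points.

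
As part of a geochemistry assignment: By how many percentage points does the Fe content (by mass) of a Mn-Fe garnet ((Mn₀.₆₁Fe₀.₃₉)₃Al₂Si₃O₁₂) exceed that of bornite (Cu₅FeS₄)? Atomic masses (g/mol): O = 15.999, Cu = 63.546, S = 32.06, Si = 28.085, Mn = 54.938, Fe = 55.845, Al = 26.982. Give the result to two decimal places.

2.04 percentage points

First mineral: 65.339 g Fe in 496.082 g formula = 13.17 wt% Fe.
Second mineral: 55.845 g Fe in 501.815 g formula = 11.13 wt% Fe.
13.17% − 11.13% gives a difference of 2.04 percentage points.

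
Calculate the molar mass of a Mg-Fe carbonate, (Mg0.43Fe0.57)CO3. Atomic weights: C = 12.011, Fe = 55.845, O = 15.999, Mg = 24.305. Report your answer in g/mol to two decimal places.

The formula mass is the sum 0.43(24.305) + 0.57(55.845) + 1(12.011) + 3(15.999).

102.29 g/mol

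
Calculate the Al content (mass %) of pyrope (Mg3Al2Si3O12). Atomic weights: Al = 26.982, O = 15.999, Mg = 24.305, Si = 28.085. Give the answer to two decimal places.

Molar mass of Mg3Al2Si3O12: 3×24.305 + 2×26.982 + 3×28.085 + 12×15.999 = 403.122 g/mol.
Mass of Al per formula unit: 2 × 26.982 = 53.964 g.
Weight fraction Al = 53.964 / 403.122 = 0.1339.

13.39 mass %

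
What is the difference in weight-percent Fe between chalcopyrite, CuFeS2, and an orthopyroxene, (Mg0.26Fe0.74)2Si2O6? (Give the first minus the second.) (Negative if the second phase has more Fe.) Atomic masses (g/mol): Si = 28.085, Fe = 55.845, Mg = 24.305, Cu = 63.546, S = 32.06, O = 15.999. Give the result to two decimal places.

-2.97 percentage points

First mineral: 55.845 g Fe in 183.511 g formula = 30.43 wt% Fe.
Second mineral: 82.651 g Fe in 247.453 g formula = 33.40 wt% Fe.
30.43% − 33.40% gives a difference of -2.97 percentage points.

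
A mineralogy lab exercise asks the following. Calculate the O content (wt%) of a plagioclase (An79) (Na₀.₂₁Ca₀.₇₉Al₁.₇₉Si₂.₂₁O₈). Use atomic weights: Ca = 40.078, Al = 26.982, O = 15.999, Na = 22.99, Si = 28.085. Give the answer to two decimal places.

M(Na₀.₂₁Ca₀.₇₉Al₁.₇₉Si₂.₂₁O₈) = 274.847 g/mol.
O contributes 8 × 15.999 = 127.992 g per mole.
127.992/274.847 = 0.4657 → 46.57%.

46.57 wt%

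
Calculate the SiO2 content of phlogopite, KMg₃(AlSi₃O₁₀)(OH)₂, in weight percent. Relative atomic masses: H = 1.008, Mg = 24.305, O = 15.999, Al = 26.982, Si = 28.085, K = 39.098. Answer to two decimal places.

M(KMg₃(AlSi₃O₁₀)(OH)₂) = 417.254 g/mol; M(SiO2) = 60.083 g/mol.
Moles SiO2 per formula unit = 3 Si ÷ 1 = 3.0000.
SiO2 fraction = (3.0000 × 60.083) / 417.254 = 180.249/417.254 = 0.4320.

43.20 wt%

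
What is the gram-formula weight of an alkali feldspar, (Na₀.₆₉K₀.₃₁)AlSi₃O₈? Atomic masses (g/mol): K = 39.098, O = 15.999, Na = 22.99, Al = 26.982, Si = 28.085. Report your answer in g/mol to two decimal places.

267.21 g/mol

The formula mass is the sum 0.69(22.99) + 0.31(39.098) + 1(26.982) + 3(28.085) + 8(15.999).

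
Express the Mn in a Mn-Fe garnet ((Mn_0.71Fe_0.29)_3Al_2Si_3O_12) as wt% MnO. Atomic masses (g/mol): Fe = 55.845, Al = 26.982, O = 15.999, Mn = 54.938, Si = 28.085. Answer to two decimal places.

30.47 wt%

Molar mass of (Mn_0.71Fe_0.29)_3Al_2Si_3O_12 = 2.13*54.938 + 0.87*55.845 + 2*26.982 + 3*28.085 + 12*15.999 = 495.810 g/mol.
Each formula unit contains 2.13 Mn, equivalent to 2.13/1 = 2.1300 mol MnO.
M(MnO) = 1×54.938 + 1×15.999 = 70.937 g/mol.
Mass of MnO per formula unit = 2.1300 × 70.937 = 151.096 g.
MnO wt% = 151.096 / 495.810 × 100 = 30.47%.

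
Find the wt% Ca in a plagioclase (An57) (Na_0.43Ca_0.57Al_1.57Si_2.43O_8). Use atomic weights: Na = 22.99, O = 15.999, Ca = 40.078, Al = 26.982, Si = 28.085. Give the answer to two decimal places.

8.42 wt%

Molar mass of Na_0.43Ca_0.57Al_1.57Si_2.43O_8: 0.43*22.99 + 0.57*40.078 + 1.57*26.982 + 2.43*28.085 + 8*15.999 = 271.330 g/mol.
Mass of Ca per formula unit: 0.57 × 40.078 = 22.844 g.
Weight fraction Ca = 22.844 / 271.330 = 0.0842.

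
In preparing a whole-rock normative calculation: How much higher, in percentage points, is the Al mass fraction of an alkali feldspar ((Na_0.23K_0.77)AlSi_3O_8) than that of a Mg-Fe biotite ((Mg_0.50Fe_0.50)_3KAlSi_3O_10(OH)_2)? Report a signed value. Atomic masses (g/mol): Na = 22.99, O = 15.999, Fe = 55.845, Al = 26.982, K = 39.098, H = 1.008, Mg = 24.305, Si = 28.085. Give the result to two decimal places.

4.02 percentage points

Al in (Na_0.23K_0.77)AlSi_3O_8: molar mass 274.622 g/mol; 1×26.982 = 26.982 g → 9.83 wt%.
Al in (Mg_0.50Fe_0.50)_3KAlSi_3O_10(OH)_2: molar mass 464.564 g/mol; 1×26.982 = 26.982 g → 5.81 wt%.
Difference = 9.83 − 5.81 = 4.02 percentage points.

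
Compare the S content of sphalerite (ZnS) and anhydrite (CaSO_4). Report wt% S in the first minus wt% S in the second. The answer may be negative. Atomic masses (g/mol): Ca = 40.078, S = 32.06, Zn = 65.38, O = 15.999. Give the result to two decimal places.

S in ZnS: molar mass 97.440 g/mol; 1×32.06 = 32.060 g → 32.90 wt%.
S in CaSO_4: molar mass 136.134 g/mol; 1×32.06 = 32.060 g → 23.55 wt%.
Difference = 32.90 − 23.55 = 9.35 percentage points.

9.35 percentage points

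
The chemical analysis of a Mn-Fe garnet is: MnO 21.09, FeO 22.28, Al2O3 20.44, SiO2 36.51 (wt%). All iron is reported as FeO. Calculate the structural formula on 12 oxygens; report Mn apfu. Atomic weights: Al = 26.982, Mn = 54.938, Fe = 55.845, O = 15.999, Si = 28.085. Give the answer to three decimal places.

MnO (M=70.937): mol = 0.29731; Mn = 0.29731, O = 0.29731.
FeO (M=71.844): mol = 0.31012; Fe = 0.31012, O = 0.31012.
Al2O3 (M=101.961): mol = 0.20047; Al = 0.40094, O = 0.60141.
SiO2 (M=60.083): mol = 0.60766; Si = 0.60766, O = 1.21532.
ΣO = 2.42416; factor = 12/ΣO = 4.95017.
Mn apfu = 0.29731 × 4.95017 = 1.472.

1.472 Mn apfu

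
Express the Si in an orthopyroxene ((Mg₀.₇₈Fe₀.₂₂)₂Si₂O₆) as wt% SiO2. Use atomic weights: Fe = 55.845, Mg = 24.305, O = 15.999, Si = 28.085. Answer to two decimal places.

55.98 wt%

M((Mg₀.₇₈Fe₀.₂₂)₂Si₂O₆) = 214.652 g/mol; M(SiO2) = 60.083 g/mol.
Moles SiO2 per formula unit = 2 Si ÷ 1 = 2.0000.
SiO2 fraction = (2.0000 × 60.083) / 214.652 = 120.166/214.652 = 0.5598.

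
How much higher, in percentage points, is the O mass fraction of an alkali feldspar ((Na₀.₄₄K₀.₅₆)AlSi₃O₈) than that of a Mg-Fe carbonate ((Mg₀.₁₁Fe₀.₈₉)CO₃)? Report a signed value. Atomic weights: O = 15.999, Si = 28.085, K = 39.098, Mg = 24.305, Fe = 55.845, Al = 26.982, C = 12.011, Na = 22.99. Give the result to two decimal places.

O in (Na₀.₄₄K₀.₅₆)AlSi₃O₈: molar mass 271.239 g/mol; 8×15.999 = 127.992 g → 47.19 wt%.
O in (Mg₀.₁₁Fe₀.₈₉)CO₃: molar mass 112.384 g/mol; 3×15.999 = 47.997 g → 42.71 wt%.
Difference = 47.19 − 42.71 = 4.48 percentage points.

4.48 percentage points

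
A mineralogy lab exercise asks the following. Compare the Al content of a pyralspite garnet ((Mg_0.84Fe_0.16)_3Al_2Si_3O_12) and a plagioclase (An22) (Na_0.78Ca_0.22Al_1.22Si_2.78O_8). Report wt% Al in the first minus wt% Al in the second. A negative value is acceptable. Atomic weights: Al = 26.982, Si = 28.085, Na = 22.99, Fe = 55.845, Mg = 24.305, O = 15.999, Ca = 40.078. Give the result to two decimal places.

First mineral: 53.964 g Al in 418.261 g formula = 12.90 wt% Al.
Second mineral: 32.918 g Al in 265.736 g formula = 12.39 wt% Al.
12.90% − 12.39% gives a difference of 0.51 percentage points.

0.51 percentage points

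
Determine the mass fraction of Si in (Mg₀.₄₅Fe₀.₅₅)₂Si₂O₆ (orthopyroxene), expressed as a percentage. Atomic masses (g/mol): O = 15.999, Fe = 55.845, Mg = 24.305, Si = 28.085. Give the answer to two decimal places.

23.85 mass %

Formula mass = 0.90*24.305 + 1.10*55.845 + 2*28.085 + 6*15.999 = 235.468 g/mol, of which 56.170 g is Si.
So Si makes up 56.170/235.468 = 0.2385 of the mass, i.e. 23.85%.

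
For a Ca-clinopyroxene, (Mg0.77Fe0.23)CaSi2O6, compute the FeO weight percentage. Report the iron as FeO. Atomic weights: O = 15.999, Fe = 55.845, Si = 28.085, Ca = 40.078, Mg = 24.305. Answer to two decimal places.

Formula mass = 223.801 g/mol.
0.23 Fe → 0.2300 mol FeO per formula unit; M(FeO) = 71.844, so FeO mass = 16.524 g.
16.524/223.801 × 100 = 7.38 wt%.

7.38 wt%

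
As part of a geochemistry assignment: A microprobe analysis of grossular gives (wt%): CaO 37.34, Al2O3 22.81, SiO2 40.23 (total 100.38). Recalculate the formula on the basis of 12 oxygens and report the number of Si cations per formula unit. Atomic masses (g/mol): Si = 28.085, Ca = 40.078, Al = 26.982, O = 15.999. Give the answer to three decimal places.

3.002 Si apfu

CaO: 37.34/56.077 = 0.66587 mol → 0.66587 mol Ca, 0.66587 mol O.
Al2O3: 22.81/101.961 = 0.22371 mol → 0.44742 mol Al, 0.67113 mol O.
SiO2: 40.23/60.083 = 0.66957 mol → 0.66957 mol Si, 1.33914 mol O.
Total oxygen = 2.67614 mol. Normalization factor = 12/2.67614 = 4.48407.
Si per 12 O = 0.66957 × 4.48407 = 3.002.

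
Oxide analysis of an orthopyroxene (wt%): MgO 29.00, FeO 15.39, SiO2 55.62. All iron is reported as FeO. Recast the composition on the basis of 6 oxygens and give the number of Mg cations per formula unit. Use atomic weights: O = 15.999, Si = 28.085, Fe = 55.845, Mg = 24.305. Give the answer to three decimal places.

MgO (M=40.304): mol = 0.71953; Mg = 0.71953, O = 0.71953.
FeO (M=71.844): mol = 0.21421; Fe = 0.21421, O = 0.21421.
SiO2 (M=60.083): mol = 0.92572; Si = 0.92572, O = 1.85144.
ΣO = 2.78518; factor = 6/ΣO = 2.15426.
Mg apfu = 0.71953 × 2.15426 = 1.550.

1.550 Mg apfu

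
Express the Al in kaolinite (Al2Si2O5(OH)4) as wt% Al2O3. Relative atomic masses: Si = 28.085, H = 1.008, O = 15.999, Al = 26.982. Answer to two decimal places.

39.50 wt%

M(Al2Si2O5(OH)4) = 258.157 g/mol; M(Al2O3) = 101.961 g/mol.
Moles Al2O3 per formula unit = 2 Al ÷ 2 = 1.0000.
Al2O3 fraction = (1.0000 × 101.961) / 258.157 = 101.961/258.157 = 0.3950.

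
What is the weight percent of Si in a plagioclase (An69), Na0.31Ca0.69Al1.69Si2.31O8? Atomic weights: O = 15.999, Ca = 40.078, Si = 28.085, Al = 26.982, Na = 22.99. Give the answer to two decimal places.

Molar mass of Na0.31Ca0.69Al1.69Si2.31O8: 0.31×22.99 + 0.69×40.078 + 1.69×26.982 + 2.31×28.085 + 8×15.999 = 273.249 g/mol.
Mass of Si per formula unit: 2.31 × 28.085 = 64.876 g.
Weight fraction Si = 64.876 / 273.249 = 0.2374.

23.74 weight percent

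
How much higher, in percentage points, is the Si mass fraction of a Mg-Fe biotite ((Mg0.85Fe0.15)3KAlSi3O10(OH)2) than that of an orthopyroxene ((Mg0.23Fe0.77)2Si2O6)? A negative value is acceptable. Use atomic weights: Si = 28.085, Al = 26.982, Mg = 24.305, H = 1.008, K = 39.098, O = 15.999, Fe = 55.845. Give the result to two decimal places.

First mineral: 84.255 g Si in 431.447 g formula = 19.53 wt% Si.
Second mineral: 56.170 g Si in 249.346 g formula = 22.53 wt% Si.
19.53% − 22.53% gives a difference of -3.00 percentage points.

-3.00 percentage points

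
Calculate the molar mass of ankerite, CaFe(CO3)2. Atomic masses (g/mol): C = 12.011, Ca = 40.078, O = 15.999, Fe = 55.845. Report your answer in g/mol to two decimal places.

215.94 g/mol

Ca: 1 × 40.078 = 40.0780
Fe: 1 × 55.845 = 55.8450
C: 2 × 12.011 = 24.0220
O: 6 × 15.999 = 95.9940
Summing the contributions gives the formula mass.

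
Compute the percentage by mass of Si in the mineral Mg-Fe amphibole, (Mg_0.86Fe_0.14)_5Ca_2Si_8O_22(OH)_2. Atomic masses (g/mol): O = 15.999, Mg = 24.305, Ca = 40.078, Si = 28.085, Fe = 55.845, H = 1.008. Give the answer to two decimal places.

Formula mass = 4.30·24.305 + 0.70·55.845 + 2·40.078 + 8·28.085 + 24·15.999 + 2·1.008 = 834.431 g/mol, of which 224.680 g is Si.
So Si makes up 224.680/834.431 = 0.2693 of the mass, i.e. 26.93%.

26.93 weight percent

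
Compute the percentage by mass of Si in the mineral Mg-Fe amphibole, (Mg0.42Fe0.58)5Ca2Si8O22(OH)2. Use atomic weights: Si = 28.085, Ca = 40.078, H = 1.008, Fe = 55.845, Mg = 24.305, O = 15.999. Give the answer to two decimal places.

24.86 weight percent

Formula mass = 2.10×24.305 + 2.90×55.845 + 2×40.078 + 8×28.085 + 24×15.999 + 2×1.008 = 903.819 g/mol, of which 224.680 g is Si.
So Si makes up 224.680/903.819 = 0.2486 of the mass, i.e. 24.86%.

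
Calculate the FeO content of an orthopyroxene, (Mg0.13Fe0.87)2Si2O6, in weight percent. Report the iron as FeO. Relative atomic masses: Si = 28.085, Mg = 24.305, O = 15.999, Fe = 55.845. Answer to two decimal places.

Formula mass = 255.654 g/mol.
1.74 Fe → 1.7400 mol FeO per formula unit; M(FeO) = 71.844, so FeO mass = 125.009 g.
125.009/255.654 × 100 = 48.90 wt%.

48.90 wt%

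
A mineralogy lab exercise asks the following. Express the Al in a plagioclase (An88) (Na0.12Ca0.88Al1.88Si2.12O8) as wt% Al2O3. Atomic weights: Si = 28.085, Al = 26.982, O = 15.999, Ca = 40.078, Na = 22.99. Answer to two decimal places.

Molar mass of Na0.12Ca0.88Al1.88Si2.12O8 = 0.12·22.99 + 0.88·40.078 + 1.88·26.982 + 2.12·28.085 + 8·15.999 = 276.286 g/mol.
Each formula unit contains 1.88 Al, equivalent to 1.88/2 = 0.9400 mol Al2O3.
M(Al2O3) = 2×26.982 + 3×15.999 = 101.961 g/mol.
Mass of Al2O3 per formula unit = 0.9400 × 101.961 = 95.843 g.
Al2O3 wt% = 95.843 / 276.286 × 100 = 34.69%.

34.69 wt%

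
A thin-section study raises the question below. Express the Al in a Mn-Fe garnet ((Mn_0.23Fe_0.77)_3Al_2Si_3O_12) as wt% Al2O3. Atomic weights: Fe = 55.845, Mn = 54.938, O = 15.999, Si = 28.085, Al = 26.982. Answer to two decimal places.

20.51 wt%

Formula mass = 497.116 g/mol.
2 Al → 1.0000 mol Al2O3 per formula unit; M(Al2O3) = 101.961, so Al2O3 mass = 101.961 g.
101.961/497.116 × 100 = 20.51 wt%.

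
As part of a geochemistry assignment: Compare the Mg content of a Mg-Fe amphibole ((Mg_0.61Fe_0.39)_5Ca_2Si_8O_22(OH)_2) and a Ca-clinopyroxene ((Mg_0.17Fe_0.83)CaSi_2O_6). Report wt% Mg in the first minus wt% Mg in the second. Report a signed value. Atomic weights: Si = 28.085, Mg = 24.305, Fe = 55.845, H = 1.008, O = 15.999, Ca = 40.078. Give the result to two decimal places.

6.78 percentage points

Mg in (Mg_0.61Fe_0.39)_5Ca_2Si_8O_22(OH)_2: molar mass 873.856 g/mol; 3.05×24.305 = 74.130 g → 8.48 wt%.
Mg in (Mg_0.17Fe_0.83)CaSi_2O_6: molar mass 242.725 g/mol; 0.17×24.305 = 4.132 g → 1.70 wt%.
Difference = 8.48 − 1.70 = 6.78 percentage points.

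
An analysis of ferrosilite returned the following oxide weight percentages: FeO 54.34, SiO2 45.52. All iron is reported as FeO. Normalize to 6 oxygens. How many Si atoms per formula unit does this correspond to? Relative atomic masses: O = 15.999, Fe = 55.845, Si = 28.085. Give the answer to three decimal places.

54.34 wt% FeO ÷ 71.844 g/mol = 0.75636 mol, giving 0.75636 Fe and 0.75636 O.
45.52 wt% SiO2 ÷ 60.083 g/mol = 0.75762 mol, giving 0.75762 Si and 1.51524 O.
Oxygen sums to 2.27160; scaling by 6/2.27160 = 2.64131 puts the formula on 6 O.
Si: 0.75762 × 2.64131 = 2.001 atoms per formula unit.

2.001 Si apfu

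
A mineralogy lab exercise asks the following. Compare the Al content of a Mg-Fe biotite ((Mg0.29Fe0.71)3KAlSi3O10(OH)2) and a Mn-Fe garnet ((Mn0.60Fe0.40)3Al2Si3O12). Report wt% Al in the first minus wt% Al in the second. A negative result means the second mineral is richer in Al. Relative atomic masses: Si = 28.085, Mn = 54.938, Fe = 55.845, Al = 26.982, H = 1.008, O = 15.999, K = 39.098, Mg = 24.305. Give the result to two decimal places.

M((Mg0.29Fe0.71)3KAlSi3O10(OH)2) = 484.434 g/mol, so wt% Al = 26.982/484.434 × 100 = 5.57%.
M((Mn0.60Fe0.40)3Al2Si3O12) = 496.109 g/mol, so wt% Al = 53.964/496.109 × 100 = 10.88%.
5.57 − 10.88 = -5.31 pp.

-5.31 percentage points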